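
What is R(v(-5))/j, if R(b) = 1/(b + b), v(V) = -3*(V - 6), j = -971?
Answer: -1/64086 ≈ -1.5604e-5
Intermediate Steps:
v(V) = 18 - 3*V (v(V) = -3*(-6 + V) = 18 - 3*V)
R(b) = 1/(2*b)
R(v(-5))/j = (1/(2*(18 - 3*(-5))))/(-971) = (1/(2*(18 + 15)))*(-1/971) = ((½)/33)*(-1/971) = ((½)*(1/33))*(-1/971) = (1/66)*(-1/971) = -1/64086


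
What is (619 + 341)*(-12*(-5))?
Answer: 57600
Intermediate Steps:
(619 + 341)*(-12*(-5)) = 960*(-12*(-5)) = 960*60 = 57600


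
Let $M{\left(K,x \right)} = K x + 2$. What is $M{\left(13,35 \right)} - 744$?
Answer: $-287$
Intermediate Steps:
$M{\left(K,x \right)} = 2 + K x$
$M{\left(13,35 \right)} - 744 = \left(2 + 13 \cdot 35\right) - 744 = \left(2 + 455\right) - 744 = 457 - 744 = -287$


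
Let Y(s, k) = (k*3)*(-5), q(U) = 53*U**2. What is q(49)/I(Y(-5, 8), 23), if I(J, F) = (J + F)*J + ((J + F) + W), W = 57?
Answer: 127253/11600 ≈ 10.970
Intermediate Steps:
Y(s, k) = -15*k (Y(s, k) = (3*k)*(-5) = -15*k)
I(J, F) = 57 + F + J + J*(F + J) (I(J, F) = (J + F)*J + ((J + F) + 57) = (F + J)*J + ((F + J) + 57) = J*(F + J) + (57 + F + J) = 57 + F + J + J*(F + J))
q(49)/I(Y(-5, 8), 23) = (53*49**2)/(57 + 23 - 15*8 + (-15*8)**2 + 23*(-15*8)) = (53*2401)/(57 + 23 - 120 + (-120)**2 + 23*(-120)) = 127253/(57 + 23 - 120 + 14400 - 2760) = 127253/11600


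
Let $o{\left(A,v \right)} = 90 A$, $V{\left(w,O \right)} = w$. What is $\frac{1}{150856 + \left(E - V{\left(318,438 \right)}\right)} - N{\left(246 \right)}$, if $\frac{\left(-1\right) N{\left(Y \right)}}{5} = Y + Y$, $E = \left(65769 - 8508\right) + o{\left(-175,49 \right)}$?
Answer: $\frac{472440541}{192049} \approx 2460.0$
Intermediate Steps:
$E = 41511$ ($E = \left(65769 - 8508\right) + 90 \left(-175\right) = 57261 - 15750 = 41511$)
$N{\left(Y \right)} = - 10 Y$ ($N{\left(Y \right)} = - 5 \left(Y + Y\right) = - 5 \cdot 2 Y = - 10 Y$)
$\frac{1}{150856 + \left(E - V{\left(318,438 \right)}\right)} - N{\left(246 \right)} = \frac{1}{150856 + \left(41511 - 318\right)} - \left(-10\right) 246 = \frac{1}{150856 + \left(41511 - 318\right)} - -2460 = \frac{1}{150856 + 41193} + 2460 = \frac{1}{192049} + 2460 = \frac{472440541}{192049}$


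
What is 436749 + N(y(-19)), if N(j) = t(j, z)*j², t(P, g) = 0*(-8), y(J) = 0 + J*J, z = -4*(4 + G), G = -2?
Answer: 436749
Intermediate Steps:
z = -8 (z = -4*(4 - 2) = -4*2 = -8)
y(J) = J² (y(J) = 0 + J² = J²)
t(P, g) = 0
N(j) = 0 (N(j) = 0*j² = 0)
436749 + N(y(-19)) = 436749 + 0 = 436749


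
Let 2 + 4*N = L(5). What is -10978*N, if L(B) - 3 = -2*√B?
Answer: -5489/2 + 5489*√5 ≈ 9529.3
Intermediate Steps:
L(B) = 3 - 2*√B
N = ¼ - √5/2 (N = -½ + (3 - 2*√5)/4 = -½ + (¾ - √5/2) = ¼ - √5/2 ≈ -0.86803)
-10978*N = -10978*(¼ - √5/2) = -998*(11/4 - 11*√5/2) = -5489/2 + 5489*√5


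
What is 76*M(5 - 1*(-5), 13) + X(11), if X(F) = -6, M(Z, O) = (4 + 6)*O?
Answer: 9874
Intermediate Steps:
M(Z, O) = 10*O
76*M(5 - 1*(-5), 13) + X(11) = 76*(10*13) - 6 = 76*130 - 6 = 9880 - 6 = 9874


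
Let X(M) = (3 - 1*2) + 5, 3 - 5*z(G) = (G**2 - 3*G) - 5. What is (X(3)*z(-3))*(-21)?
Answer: 252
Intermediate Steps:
z(G) = 8/5 - G**2/5 + 3*G/5 (z(G) = 3/5 - ((G**2 - 3*G) - 5)/5 = 3/5 - (-5 + G**2 - 3*G)/5 = 3/5 + (1 - G**2/5 + 3*G/5) = 8/5 - G**2/5 + 3*G/5)
X(M) = 6 (X(M) = (3 - 2) + 5 = 1 + 5 = 6)
(X(3)*z(-3))*(-21) = (6*(8/5 - 1/5*(-3)**2 + (3/5)*(-3)))*(-21) = (6*(8/5 - 1/5*9 - 9/5))*(-21) = (6*(8/5 - 9/5 - 9/5))*(-21) = (6*(-2))*(-21) = -12*(-21) = 252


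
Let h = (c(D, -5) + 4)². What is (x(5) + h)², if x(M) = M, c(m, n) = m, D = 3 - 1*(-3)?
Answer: 11025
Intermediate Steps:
D = 6 (D = 3 + 3 = 6)
h = 100 (h = (6 + 4)² = 10² = 100)
(x(5) + h)² = (5 + 100)² = 105² = 11025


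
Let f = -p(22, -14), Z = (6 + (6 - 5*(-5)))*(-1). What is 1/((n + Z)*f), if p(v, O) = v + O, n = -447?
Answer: 1/3872 ≈ 0.00025826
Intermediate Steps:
p(v, O) = O + v
Z = -37 (Z = (6 + (6 + 25))*(-1) = (6 + 31)*(-1) = 37*(-1) = -37)
f = -8 (f = -(-14 + 22) = -1*8 = -8)
1/((n + Z)*f) = 1/((-447 - 37)*(-8)) = 1/(-484*(-8)) = 1/3872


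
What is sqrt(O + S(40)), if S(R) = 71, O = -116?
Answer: 3*I*sqrt(5) ≈ 6.7082*I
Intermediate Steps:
sqrt(O + S(40)) = sqrt(-116 + 71) = sqrt(-45) = 3*I*sqrt(5)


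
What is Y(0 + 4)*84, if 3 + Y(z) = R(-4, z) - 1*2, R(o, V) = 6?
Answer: 84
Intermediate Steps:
Y(z) = 1 (Y(z) = -3 + (6 - 1*2) = -3 + (6 - 2) = -3 + 4 = 1)
Y(0 + 4)*84 = 1*84 = 84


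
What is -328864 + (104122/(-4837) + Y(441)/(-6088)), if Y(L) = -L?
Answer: -9684905704403/29447656 ≈ -3.2889e+5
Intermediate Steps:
-328864 + (104122/(-4837) + Y(441)/(-6088)) = -328864 + (104122/(-4837) - 1*441/(-6088)) = -328864 + (104122*(-1/4837) - 441*(-1/6088)) = -328864 + (-104122/4837 + 441/6088) = -328864 - 631761619/29447656 = -9684905704403/29447656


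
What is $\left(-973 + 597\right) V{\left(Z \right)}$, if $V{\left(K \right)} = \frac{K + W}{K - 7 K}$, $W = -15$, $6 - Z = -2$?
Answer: $- \frac{329}{6} \approx -54.833$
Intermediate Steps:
$Z = 8$ ($Z = 6 - -2 = 6 + 2 = 8$)
$V{\left(K \right)} = - \frac{-15 + K}{6 K}$ ($V{\left(K \right)} = \frac{K - 15}{K - 7 K} = \frac{-15 + K}{\left(-6\right) K} = \left(-15 + K\right) \left(- \frac{1}{6 K}\right) = - \frac{-15 + K}{6 K}$)
$\left(-973 + 597\right) V{\left(Z \right)} = \left(-973 + 597\right) \frac{15 - 8}{6 \cdot 8} = - 376 \cdot \frac{1}{6} \cdot \frac{1}{8} \left(15 - 8\right) = - 376 \cdot \frac{1}{6} \cdot \frac{1}{8} \cdot 7 = \left(-376\right) \frac{7}{48} = - \frac{329}{6}$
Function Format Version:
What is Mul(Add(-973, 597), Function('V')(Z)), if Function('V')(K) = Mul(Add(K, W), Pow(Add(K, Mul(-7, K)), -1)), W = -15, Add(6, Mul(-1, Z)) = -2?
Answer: Rational(-329, 6) ≈ -54.833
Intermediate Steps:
Z = 8 (Z = Add(6, Mul(-1, -2)) = Add(6, 2) = 8)
Function('V')(K) = Mul(Rational(-1, 6), Pow(K, -1), Add(-15, K)) (Function('V')(K) = Mul(Add(K, -15), Pow(Add(K, Mul(-7, K)), -1)) = Mul(Add(-15, K), Pow(Mul(-6, K), -1)) = Mul(Add(-15, K), Mul(Rational(-1, 6), Pow(K, -1))) = Mul(Rational(-1, 6), Pow(K, -1), Add(-15, K)))
Mul(Add(-973, 597), Function('V')(Z)) = Mul(Add(-973, 597), Mul(Rational(1, 6), Pow(8, -1), Add(15, Mul(-1, 8)))) = Mul(-376, Mul(Rational(1, 6), Rational(1, 8), Add(15, -8))) = Mul(-376, Mul(Rational(1, 6), Rational(1, 8), 7)) = Mul(-376, Rational(7, 48)) = Rational(-329, 6)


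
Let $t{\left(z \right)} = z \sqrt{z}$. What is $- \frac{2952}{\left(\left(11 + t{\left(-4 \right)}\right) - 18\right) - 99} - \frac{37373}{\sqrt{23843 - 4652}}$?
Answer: $\frac{78228}{2825} - \frac{37373 \sqrt{19191}}{19191} - \frac{5904 i}{2825} \approx -242.09 - 2.0899 i$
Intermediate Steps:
$t{\left(z \right)} = z^{\frac{3}{2}}$
$- \frac{2952}{\left(\left(11 + t{\left(-4 \right)}\right) - 18\right) - 99} - \frac{37373}{\sqrt{23843 - 4652}} = - \frac{2952}{\left(\left(11 + \left(-4\right)^{\frac{3}{2}}\right) - 18\right) - 99} - \frac{37373}{\sqrt{23843 - 4652}} = - \frac{2952}{\left(\left(11 - 8 i\right) - 18\right) - 99} - \frac{37373}{\sqrt{19191}} = - \frac{2952}{\left(-7 - 8 i\right) - 99} - 37373 \frac{\sqrt{19191}}{19191} = - \frac{2952}{-106 - 8 i} - \frac{37373 \sqrt{19191}}{19191} = - 2952 \frac{-106 + 8 i}{11300} - \frac{37373 \sqrt{19191}}{19191} = - \frac{738 \left(-106 + 8 i\right)}{2825} - \frac{37373 \sqrt{19191}}{19191} = - \frac{37373 \sqrt{19191}}{19191} - \frac{738 \left(-106 + 8 i\right)}{2825}$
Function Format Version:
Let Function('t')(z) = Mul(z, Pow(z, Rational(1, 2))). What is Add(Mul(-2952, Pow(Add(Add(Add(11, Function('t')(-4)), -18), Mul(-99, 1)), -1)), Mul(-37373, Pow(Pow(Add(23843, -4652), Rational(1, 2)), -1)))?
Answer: Add(Rational(78228, 2825), Mul(Rational(-37373, 19191), Pow(19191, Rational(1, 2))), Mul(Rational(-5904, 2825), I)) ≈ Add(-242.09, Mul(-2.0899, I))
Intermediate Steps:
Function('t')(z) = Pow(z, Rational(3, 2))
Add(Mul(-2952, Pow(Add(Add(Add(11, Function('t')(-4)), -18), Mul(-99, 1)), -1)), Mul(-37373, Pow(Pow(Add(23843, -4652), Rational(1, 2)), -1))) = Add(Mul(-2952, Pow(Add(Add(Add(11, Pow(-4, Rational(3, 2))), -18), Mul(-99, 1)), -1)), Mul(-37373, Pow(Pow(Add(23843, -4652), Rational(1, 2)), -1))) = Add(Mul(-2952, Pow(Add(Add(Add(11, Mul(-8, I)), -18), -99), -1)), Mul(-37373, Pow(Pow(19191, Rational(1, 2)), -1))) = Add(Mul(-2952, Pow(Add(Add(-7, Mul(-8, I)), -99), -1)), Mul(-37373, Mul(Rational(1, 19191), Pow(19191, Rational(1, 2))))) = Add(Mul(-2952, Pow(Add(-106, Mul(-8, I)), -1)), Mul(Rational(-37373, 19191), Pow(19191, Rational(1, 2)))) = Add(Mul(-2952, Mul(Rational(1, 11300), Add(-106, Mul(8, I)))), Mul(Rational(-37373, 19191), Pow(19191, Rational(1, 2)))) = Add(Mul(Rational(-738, 2825), Add(-106, Mul(8, I))), Mul(Rational(-37373, 19191), Pow(19191, Rational(1, 2)))) = Add(Mul(Rational(-37373, 19191), Pow(19191, Rational(1, 2))), Mul(Rational(-738, 2825), Add(-106, Mul(8, I))))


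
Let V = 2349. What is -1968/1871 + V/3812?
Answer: -3107037/7132252 ≈ -0.43563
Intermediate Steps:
-1968/1871 + V/3812 = -1968/1871 + 2349/3812 = -3107037/7132252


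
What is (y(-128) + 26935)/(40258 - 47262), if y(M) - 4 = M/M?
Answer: -6735/1751 ≈ -3.8464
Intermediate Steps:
y(M) = 5 (y(M) = 4 + M/M = 4 + 1 = 5)
(y(-128) + 26935)/(40258 - 47262) = (5 + 26935)/(40258 - 47262) = 26940/(-7004) = 26940*(-1/7004) = -6735/1751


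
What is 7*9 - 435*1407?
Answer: -611982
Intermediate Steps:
7*9 - 435*1407 = 63 - 612045 = -611982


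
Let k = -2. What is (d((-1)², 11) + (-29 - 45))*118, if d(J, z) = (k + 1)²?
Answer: -8614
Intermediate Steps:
d(J, z) = 1 (d(J, z) = (-2 + 1)² = (-1)² = 1)
(d((-1)², 11) + (-29 - 45))*118 = (1 + (-29 - 45))*118 = (1 - 74)*118 = -73*118 = -8614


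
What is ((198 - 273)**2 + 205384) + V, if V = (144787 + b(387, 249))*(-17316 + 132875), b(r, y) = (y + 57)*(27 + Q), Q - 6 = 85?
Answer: 20904256314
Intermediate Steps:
Q = 91 (Q = 6 + 85 = 91)
b(r, y) = 6726 + 118*y (b(r, y) = (y + 57)*(27 + 91) = (57 + y)*118 = 6726 + 118*y)
V = 20904045305 (V = (144787 + (6726 + 118*249))*(-17316 + 132875) = (144787 + (6726 + 29382))*115559 = (144787 + 36108)*115559 = 180895*115559 = 20904045305)
((198 - 273)**2 + 205384) + V = ((198 - 273)**2 + 205384) + 20904045305 = ((-75)**2 + 205384) + 20904045305 = (5625 + 205384) + 20904045305 = 211009 + 20904045305 = 20904256314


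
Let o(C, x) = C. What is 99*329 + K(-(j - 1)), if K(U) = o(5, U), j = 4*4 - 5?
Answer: 32576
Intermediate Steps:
j = 11 (j = 16 - 5 = 11)
K(U) = 5
99*329 + K(-(j - 1)) = 99*329 + 5 = 32571 + 5 = 32576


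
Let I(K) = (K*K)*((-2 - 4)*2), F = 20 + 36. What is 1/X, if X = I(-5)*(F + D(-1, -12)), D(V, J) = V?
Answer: -1/16500 ≈ -6.0606e-5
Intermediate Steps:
F = 56
I(K) = -12*K² (I(K) = K²*(-6*2) = K²*(-12) = -12*K²)
X = -16500 (X = (-12*(-5)²)*(56 - 1) = -12*25*55 = -300*55 = -16500)
1/X = 1/(-16500) = -1/16500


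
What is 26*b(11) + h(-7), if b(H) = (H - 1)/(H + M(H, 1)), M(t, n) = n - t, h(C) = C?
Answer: 253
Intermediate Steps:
b(H) = -1 + H (b(H) = (H - 1)/(H + (1 - H)) = (-1 + H)/1 = (-1 + H)*1 = -1 + H)
26*b(11) + h(-7) = 26*(-1 + 11) - 7 = 26*10 - 7 = 260 - 7 = 253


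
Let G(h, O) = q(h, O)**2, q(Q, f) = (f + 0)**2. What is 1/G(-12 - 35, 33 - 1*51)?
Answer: 1/104976 ≈ 9.5260e-6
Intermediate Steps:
q(Q, f) = f**2
G(h, O) = O**4 (G(h, O) = (O**2)**2 = O**4)
1/G(-12 - 35, 33 - 1*51) = 1/((33 - 1*51)**4) = 1/((33 - 51)**4) = 1/((-18)**4) = 1/104976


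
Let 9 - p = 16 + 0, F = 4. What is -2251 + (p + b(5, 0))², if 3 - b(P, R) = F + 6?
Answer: -2055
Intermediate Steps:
b(P, R) = -7 (b(P, R) = 3 - (4 + 6) = 3 - 1*10 = 3 - 10 = -7)
p = -7 (p = 9 - (16 + 0) = 9 - 1*16 = 9 - 16 = -7)
-2251 + (p + b(5, 0))² = -2251 + (-7 - 7)² = -2251 + (-14)² = -2251 + 196 = -2055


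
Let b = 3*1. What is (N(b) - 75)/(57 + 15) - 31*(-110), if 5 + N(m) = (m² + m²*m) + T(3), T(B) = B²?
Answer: 245485/72 ≈ 3409.5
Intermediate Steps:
b = 3
N(m) = 4 + m² + m³ (N(m) = -5 + ((m² + m²*m) + 3²) = -5 + ((m² + m³) + 9) = -5 + (9 + m² + m³) = 4 + m² + m³)
(N(b) - 75)/(57 + 15) - 31*(-110) = ((4 + 3² + 3³) - 75)/(57 + 15) - 31*(-110) = ((4 + 9 + 27) - 75)/72 + 3410 = (40 - 75)*(1/72) + 3410 = -35*1/72 + 3410 = -35/72 + 3410 = 245485/72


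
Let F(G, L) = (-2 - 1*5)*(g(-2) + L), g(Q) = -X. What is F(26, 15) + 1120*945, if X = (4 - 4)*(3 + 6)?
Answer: 1058295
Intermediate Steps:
X = 0 (X = 0*9 = 0)
g(Q) = 0 (g(Q) = -1*0 = 0)
F(G, L) = -7*L (F(G, L) = (-2 - 1*5)*(0 + L) = (-2 - 5)*L = -7*L)
F(26, 15) + 1120*945 = -7*15 + 1120*945 = -105 + 1058400 = 1058295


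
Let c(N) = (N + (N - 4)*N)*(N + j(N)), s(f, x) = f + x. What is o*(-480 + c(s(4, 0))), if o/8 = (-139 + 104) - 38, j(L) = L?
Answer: 261632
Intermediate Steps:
o = -584 (o = 8*((-139 + 104) - 38) = 8*(-35 - 38) = 8*(-73) = -584)
c(N) = 2*N*(N + N*(-4 + N)) (c(N) = (N + (N - 4)*N)*(N + N) = (N + (-4 + N)*N)*(2*N) = (N + N*(-4 + N))*(2*N) = 2*N*(N + N*(-4 + N)))
o*(-480 + c(s(4, 0))) = -584*(-480 + 2*(4 + 0)²*(-3 + (4 + 0))) = -584*(-480 + 2*4²*(-3 + 4)) = -584*(-480 + 2*16*1) = -584*(-480 + 32) = -584*(-448) = 261632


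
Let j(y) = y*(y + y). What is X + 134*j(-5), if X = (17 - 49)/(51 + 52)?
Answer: 690068/103 ≈ 6699.7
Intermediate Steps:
j(y) = 2*y**2 (j(y) = y*(2*y) = 2*y**2)
X = -32/103 ≈ -0.31068
X + 134*j(-5) = -32/103 + 134*(2*(-5)**2) = -32/103 + 134*(2*25) = -32/103 + 134*50 = -32/103 + 6700 = 690068/103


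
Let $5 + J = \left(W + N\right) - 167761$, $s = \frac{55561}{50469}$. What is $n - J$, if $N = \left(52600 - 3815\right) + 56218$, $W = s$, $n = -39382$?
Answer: $\frac{1179960128}{50469} \approx 23380.0$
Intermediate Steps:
$s = \frac{55561}{50469}$ ($s = 55561 \cdot \frac{1}{50469} = \frac{55561}{50469} \approx 1.1009$)
$W = \frac{55561}{50469} \approx 1.1009$
$N = 105003$ ($N = 48785 + 56218 = 105003$)
$J = - \frac{3167530286}{50469}$ ($J = -5 + \left(\left(\frac{55561}{50469} + 105003\right) - 167761\right) = -5 + \left(\frac{5299451968}{50469} - 167761\right) = -5 - \frac{3167277941}{50469} = - \frac{3167530286}{50469} \approx -62762.0$)
$n - J = -39382 - - \frac{3167530286}{50469} = -39382 + \frac{3167530286}{50469} = \frac{1179960128}{50469}$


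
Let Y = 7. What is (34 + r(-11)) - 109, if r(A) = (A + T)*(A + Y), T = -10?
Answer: 9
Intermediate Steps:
r(A) = (-10 + A)*(7 + A) (r(A) = (A - 10)*(A + 7) = (-10 + A)*(7 + A))
(34 + r(-11)) - 109 = (34 + (-70 + (-11)**2 - 3*(-11))) - 109 = (34 + (-70 + 121 + 33)) - 109 = (34 + 84) - 109 = 118 - 109 = 9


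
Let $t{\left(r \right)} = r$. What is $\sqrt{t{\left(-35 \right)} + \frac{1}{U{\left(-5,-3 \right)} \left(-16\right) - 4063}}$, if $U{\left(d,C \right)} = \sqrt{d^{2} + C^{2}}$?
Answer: $\frac{\sqrt{-142206 - 560 \sqrt{34}}}{\sqrt{4063 + 16 \sqrt{34}}} \approx 5.9161 i$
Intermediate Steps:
$U{\left(d,C \right)} = \sqrt{C^{2} + d^{2}}$
$\sqrt{t{\left(-35 \right)} + \frac{1}{U{\left(-5,-3 \right)} \left(-16\right) - 4063}} = \sqrt{-35 + \frac{1}{\sqrt{\left(-3\right)^{2} + \left(-5\right)^{2}} \left(-16\right) - 4063}} = \sqrt{-35 + \frac{1}{\sqrt{9 + 25} \left(-16\right) - 4063}} = \sqrt{-35 + \frac{1}{\sqrt{34} \left(-16\right) - 4063}} = \sqrt{-35 + \frac{1}{- 16 \sqrt{34} - 4063}} = \sqrt{-35 + \frac{1}{-4063 - 16 \sqrt{34}}}$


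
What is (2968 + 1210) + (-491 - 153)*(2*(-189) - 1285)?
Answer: 1075150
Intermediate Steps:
(2968 + 1210) + (-491 - 153)*(2*(-189) - 1285) = 4178 - 644*(-378 - 1285) = 4178 - 644*(-1663) = 4178 + 1070972 = 1075150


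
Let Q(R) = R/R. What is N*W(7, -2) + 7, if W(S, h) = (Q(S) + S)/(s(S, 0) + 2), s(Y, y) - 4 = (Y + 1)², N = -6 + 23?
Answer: 313/35 ≈ 8.9429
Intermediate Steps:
N = 17
s(Y, y) = 4 + (1 + Y)² (s(Y, y) = 4 + (Y + 1)² = 4 + (1 + Y)²)
Q(R) = 1
W(S, h) = (1 + S)/(6 + (1 + S)²) (W(S, h) = (1 + S)/((4 + (1 + S)²) + 2) = (1 + S)/(6 + (1 + S)²))
N*W(7, -2) + 7 = 17*((1 + 7)/(6 + (1 + 7)²)) + 7 = 17*(8/(6 + 8²)) + 7 = 17*(8/(6 + 64)) + 7 = 17*(8/70) + 7 = 17*((1/70)*8) + 7 = 17*(4/35) + 7 = 68/35 + 7 = 313/35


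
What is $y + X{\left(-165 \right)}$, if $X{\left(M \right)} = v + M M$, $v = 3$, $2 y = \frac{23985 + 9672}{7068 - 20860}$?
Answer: $\frac{751023495}{27584} \approx 27227.0$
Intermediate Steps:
$y = - \frac{33657}{27584}$ ($y = \frac{\left(23985 + 9672\right) \frac{1}{7068 - 20860}}{2} = \frac{33657 \frac{1}{-13792}}{2} = \frac{33657 \left(- \frac{1}{13792}\right)}{2} = \frac{1}{2} \left(- \frac{33657}{13792}\right) = - \frac{33657}{27584} \approx -1.2202$)
$X{\left(M \right)} = 3 + M^{2}$ ($X{\left(M \right)} = 3 + M M = 3 + M^{2}$)
$y + X{\left(-165 \right)} = - \frac{33657}{27584} + \left(3 + \left(-165\right)^{2}\right) = - \frac{33657}{27584} + \left(3 + 27225\right) = - \frac{33657}{27584} + 27228 = \frac{751023495}{27584}$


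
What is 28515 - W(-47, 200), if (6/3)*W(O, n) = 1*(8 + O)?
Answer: 57069/2 ≈ 28535.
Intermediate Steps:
W(O, n) = 4 + O/2 (W(O, n) = (1*(8 + O))/2 = (8 + O)/2 = 4 + O/2)
28515 - W(-47, 200) = 28515 - (4 + (½)*(-47)) = 28515 - (4 - 47/2) = 28515 - 1*(-39/2) = 28515 + 39/2 = 57069/2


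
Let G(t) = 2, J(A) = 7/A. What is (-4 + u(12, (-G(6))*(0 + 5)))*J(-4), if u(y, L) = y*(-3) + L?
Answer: 175/2 ≈ 87.500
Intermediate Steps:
u(y, L) = L - 3*y (u(y, L) = -3*y + L = L - 3*y)
(-4 + u(12, (-G(6))*(0 + 5)))*J(-4) = (-4 + ((-1*2)*(0 + 5) - 3*12))*(7/(-4)) = (-4 + (-2*5 - 36))*(7*(-¼)) = (-4 + (-10 - 36))*(-7/4) = (-4 - 46)*(-7/4) = -50*(-7/4) = 175/2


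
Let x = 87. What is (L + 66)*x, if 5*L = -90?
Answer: 4176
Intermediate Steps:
L = -18 (L = (⅕)*(-90) = -18)
(L + 66)*x = (-18 + 66)*87 = 48*87 = 4176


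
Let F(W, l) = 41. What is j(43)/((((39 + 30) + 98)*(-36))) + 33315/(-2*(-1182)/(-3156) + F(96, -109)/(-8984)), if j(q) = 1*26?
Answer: -236621568081083/5352576786 ≈ -44207.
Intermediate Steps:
j(q) = 26
j(43)/((((39 + 30) + 98)*(-36))) + 33315/(-2*(-1182)/(-3156) + F(96, -109)/(-8984)) = 26/((((39 + 30) + 98)*(-36))) + 33315/(-2*(-1182)/(-3156) + 41/(-8984)) = 26/(((69 + 98)*(-36))) + 33315/(2364*(-1/3156) + 41*(-1/8984)) = 26/((167*(-36))) + 33315/(-197/263 - 41/8984) = 26/(-6012) + 33315/(-1780631/2362792) = 26*(-1/6012) + 33315*(-2362792/1780631) = -13/3006 - 78716415480/1780631 = -236621568081083/5352576786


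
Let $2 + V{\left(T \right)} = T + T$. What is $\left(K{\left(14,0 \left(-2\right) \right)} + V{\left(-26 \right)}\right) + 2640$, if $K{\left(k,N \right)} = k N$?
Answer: $2586$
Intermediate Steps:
$V{\left(T \right)} = -2 + 2 T$ ($V{\left(T \right)} = -2 + \left(T + T\right) = -2 + 2 T$)
$K{\left(k,N \right)} = N k$
$\left(K{\left(14,0 \left(-2\right) \right)} + V{\left(-26 \right)}\right) + 2640 = \left(0 \left(-2\right) 14 + \left(-2 + 2 \left(-26\right)\right)\right) + 2640 = \left(0 \cdot 14 - 54\right) + 2640 = \left(0 - 54\right) + 2640 = -54 + 2640 = 2586$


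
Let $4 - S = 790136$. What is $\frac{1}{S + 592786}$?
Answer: $- \frac{1}{197346} \approx -5.0672 \cdot 10^{-6}$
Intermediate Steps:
$S = -790132$ ($S = 4 - 790136 = -790132$)
$\frac{1}{S + 592786} = \frac{1}{-790132 + 592786} = \frac{1}{-197346} = - \frac{1}{197346}$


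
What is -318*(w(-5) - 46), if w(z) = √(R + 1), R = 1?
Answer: 14628 - 318*√2 ≈ 14178.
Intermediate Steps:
w(z) = √2 (w(z) = √(1 + 1) = √2)
-318*(w(-5) - 46) = -318*(√2 - 46) = -318*(-46 + √2) = 14628 - 318*√2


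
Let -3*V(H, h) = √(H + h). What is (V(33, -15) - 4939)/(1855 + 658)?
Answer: -4939/2513 - √2/2513 ≈ -1.9659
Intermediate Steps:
V(H, h) = -√(H + h)/3
(V(33, -15) - 4939)/(1855 + 658) = (-√(33 - 15)/3 - 4939)/(1855 + 658) = (-√2 - 4939)/2513 = (-√2 - 4939)*(1/2513) = (-4939 - √2)*(1/2513) = -4939/2513 - √2/2513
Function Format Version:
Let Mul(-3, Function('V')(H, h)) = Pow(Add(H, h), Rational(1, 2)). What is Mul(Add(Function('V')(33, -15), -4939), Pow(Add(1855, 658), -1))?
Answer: Add(Rational(-4939, 2513), Mul(Rational(-1, 2513), Pow(2, Rational(1, 2)))) ≈ -1.9659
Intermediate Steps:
Function('V')(H, h) = Mul(Rational(-1, 3), Pow(Add(H, h), Rational(1, 2)))
Mul(Add(Function('V')(33, -15), -4939), Pow(Add(1855, 658), -1)) = Mul(Add(Mul(Rational(-1, 3), Pow(Add(33, -15), Rational(1, 2))), -4939), Pow(Add(1855, 658), -1)) = Mul(Add(Mul(Rational(-1, 3), Pow(18, Rational(1, 2))), -4939), Pow(2513, -1)) = Mul(Add(Mul(Rational(-1, 3), Mul(3, Pow(2, Rational(1, 2)))), -4939), Rational(1, 2513)) = Mul(Add(Mul(-1, Pow(2, Rational(1, 2))), -4939), Rational(1, 2513)) = Mul(Add(-4939, Mul(-1, Pow(2, Rational(1, 2)))), Rational(1, 2513)) = Add(Rational(-4939, 2513), Mul(Rational(-1, 2513), Pow(2, Rational(1, 2))))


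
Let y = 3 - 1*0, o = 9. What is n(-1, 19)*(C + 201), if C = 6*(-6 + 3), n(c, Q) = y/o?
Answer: 61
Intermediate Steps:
y = 3 (y = 3 + 0 = 3)
n(c, Q) = ⅓ (n(c, Q) = 3/9 = 3*(⅑) = ⅓)
C = -18 (C = 6*(-3) = -18)
n(-1, 19)*(C + 201) = (-18 + 201)/3 = (⅓)*183 = 61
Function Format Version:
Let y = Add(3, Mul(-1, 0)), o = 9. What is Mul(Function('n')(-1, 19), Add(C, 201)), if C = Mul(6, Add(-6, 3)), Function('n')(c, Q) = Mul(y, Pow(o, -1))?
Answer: 61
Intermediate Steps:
y = 3 (y = Add(3, 0) = 3)
Function('n')(c, Q) = Rational(1, 3) (Function('n')(c, Q) = Mul(3, Pow(9, -1)) = Mul(3, Rational(1, 9)) = Rational(1, 3))
C = -18 (C = Mul(6, -3) = -18)
Mul(Function('n')(-1, 19), Add(C, 201)) = Mul(Rational(1, 3), Add(-18, 201)) = Mul(Rational(1, 3), 183) = 61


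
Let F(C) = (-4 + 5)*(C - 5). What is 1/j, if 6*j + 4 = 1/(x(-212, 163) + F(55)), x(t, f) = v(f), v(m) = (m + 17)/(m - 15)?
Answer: -11370/7543 ≈ -1.5074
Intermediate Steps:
v(m) = (17 + m)/(-15 + m)
x(t, f) = (17 + f)/(-15 + f)
F(C) = -5 + C (F(C) = 1*(-5 + C) = -5 + C)
j = -7543/11370 (j = -2/3 + 1/(6*((17 + 163)/(-15 + 163) + (-5 + 55))) = -2/3 + 1/(6*(180/148 + 50)) = -2/3 + 1/(6*((1/148)*180 + 50)) = -2/3 + 1/(6*(45/37 + 50)) = -2/3 + 1/(6*(1895/37)) = -2/3 + (1/6)*(37/1895) = -2/3 + 37/11370 = -7543/11370 ≈ -0.66341)
1/j = 1/(-7543/11370) = -11370/7543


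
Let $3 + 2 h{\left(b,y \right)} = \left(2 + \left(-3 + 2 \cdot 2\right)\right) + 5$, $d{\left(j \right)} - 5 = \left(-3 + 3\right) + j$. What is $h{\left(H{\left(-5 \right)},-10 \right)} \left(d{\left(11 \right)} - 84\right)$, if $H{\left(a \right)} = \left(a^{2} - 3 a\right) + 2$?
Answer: $-170$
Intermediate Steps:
$H{\left(a \right)} = 2 + a^{2} - 3 a$
$d{\left(j \right)} = 5 + j$ ($d{\left(j \right)} = 5 + \left(\left(-3 + 3\right) + j\right) = 5 + \left(0 + j\right) = 5 + j$)
$h{\left(b,y \right)} = \frac{5}{2}$ ($h{\left(b,y \right)} = - \frac{3}{2} + \frac{\left(2 + \left(-3 + 2 \cdot 2\right)\right) + 5}{2} = - \frac{3}{2} + \frac{\left(2 + \left(-3 + 4\right)\right) + 5}{2} = - \frac{3}{2} + \frac{\left(2 + 1\right) + 5}{2} = - \frac{3}{2} + \frac{3 + 5}{2} = - \frac{3}{2} + \frac{1}{2} \cdot 8 = - \frac{3}{2} + 4 = \frac{5}{2}$)
$h{\left(H{\left(-5 \right)},-10 \right)} \left(d{\left(11 \right)} - 84\right) = \frac{5 \left(\left(5 + 11\right) - 84\right)}{2} = \frac{5 \left(16 - 84\right)}{2} = \frac{5}{2} \left(-68\right) = -170$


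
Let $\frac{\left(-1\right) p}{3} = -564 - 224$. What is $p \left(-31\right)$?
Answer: $-73284$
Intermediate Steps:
$p = 2364$ ($p = - 3 \left(-564 - 224\right) = \left(-3\right) \left(-788\right) = 2364$)
$p \left(-31\right) = 2364 \left(-31\right) = -73284$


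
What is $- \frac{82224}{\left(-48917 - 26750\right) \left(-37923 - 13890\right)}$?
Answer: $- \frac{9136}{435614919} \approx -2.0973 \cdot 10^{-5}$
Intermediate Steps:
$- \frac{82224}{\left(-48917 - 26750\right) \left(-37923 - 13890\right)} = - \frac{82224}{\left(-48917 - 26750\right) \left(-51813\right)} = - \frac{82224}{\left(-75667\right) \left(-51813\right)} = - \frac{82224}{3920534271} = \left(-82224\right) \frac{1}{3920534271} = - \frac{9136}{435614919}$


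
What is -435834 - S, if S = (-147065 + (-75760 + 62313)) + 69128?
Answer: -344450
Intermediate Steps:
S = -91384 (S = (-147065 - 13447) + 69128 = -160512 + 69128 = -91384)
-435834 - S = -435834 - 1*(-91384) = -435834 + 91384 = -344450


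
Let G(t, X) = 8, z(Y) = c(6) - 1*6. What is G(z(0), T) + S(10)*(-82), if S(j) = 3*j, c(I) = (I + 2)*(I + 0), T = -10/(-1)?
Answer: -2452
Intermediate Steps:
T = 10 (T = -10*(-1) = 10)
c(I) = I*(2 + I) (c(I) = (2 + I)*I = I*(2 + I))
z(Y) = 42 (z(Y) = 6*(2 + 6) - 1*6 = 6*8 - 6 = 48 - 6 = 42)
G(z(0), T) + S(10)*(-82) = 8 + (3*10)*(-82) = 8 + 30*(-82) = 8 - 2460 = -2452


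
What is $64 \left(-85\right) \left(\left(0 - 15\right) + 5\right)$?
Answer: $54400$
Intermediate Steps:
$64 \left(-85\right) \left(\left(0 - 15\right) + 5\right) = - 5440 \left(-15 + 5\right) = \left(-5440\right) \left(-10\right) = 54400$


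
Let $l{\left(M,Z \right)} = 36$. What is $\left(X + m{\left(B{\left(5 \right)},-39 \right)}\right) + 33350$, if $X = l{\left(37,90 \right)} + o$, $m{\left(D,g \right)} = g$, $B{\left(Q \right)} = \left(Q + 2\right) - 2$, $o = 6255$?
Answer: $39602$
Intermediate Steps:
$B{\left(Q \right)} = Q$ ($B{\left(Q \right)} = \left(2 + Q\right) - 2 = Q$)
$X = 6291$ ($X = 36 + 6255 = 6291$)
$\left(X + m{\left(B{\left(5 \right)},-39 \right)}\right) + 33350 = \left(6291 - 39\right) + 33350 = 6252 + 33350 = 39602$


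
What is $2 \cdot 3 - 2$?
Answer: $4$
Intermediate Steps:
$2 \cdot 3 - 2 = 6 - 2 = 4$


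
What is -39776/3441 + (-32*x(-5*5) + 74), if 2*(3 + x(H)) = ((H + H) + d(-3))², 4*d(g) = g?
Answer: -141254975/3441 ≈ -41051.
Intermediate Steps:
d(g) = g/4
x(H) = -3 + (-¾ + 2*H)²/2 (x(H) = -3 + ((H + H) + (¼)*(-3))²/2 = -3 + (2*H - ¾)²/2 = -3 + (-¾ + 2*H)²/2)
-39776/3441 + (-32*x(-5*5) + 74) = -39776/3441 + (-32*(-3 + (-3 + 8*(-5*5))²/32) + 74) = -39776*1/3441 + (-32*(-3 + (-3 + 8*(-25))²/32) + 74) = -39776/3441 + (-32*(-3 + (-3 - 200)²/32) + 74) = -39776/3441 + (-32*(-3 + (1/32)*(-203)²) + 74) = -39776/3441 + (-32*(-3 + (1/32)*41209) + 74) = -39776/3441 + (-32*(-3 + 41209/32) + 74) = -39776/3441 + (-32*41113/32 + 74) = -39776/3441 + (-41113 + 74) = -39776/3441 - 41039 = -141254975/3441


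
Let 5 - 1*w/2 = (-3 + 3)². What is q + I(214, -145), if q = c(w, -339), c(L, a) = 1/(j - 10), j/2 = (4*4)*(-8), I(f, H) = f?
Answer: 56923/266 ≈ 214.00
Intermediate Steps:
w = 10 (w = 10 - 2*(-3 + 3)² = 10 - 2*0² = 10 - 2*0 = 10 + 0 = 10)
j = -256 (j = 2*((4*4)*(-8)) = 2*(16*(-8)) = 2*(-128) = -256)
c(L, a) = -1/266 (c(L, a) = 1/(-256 - 10) = 1/(-266) = -1/266)
q = -1/266 ≈ -0.0037594
q + I(214, -145) = -1/266 + 214 = 56923/266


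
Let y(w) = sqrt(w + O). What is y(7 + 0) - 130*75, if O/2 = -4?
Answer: -9750 + I ≈ -9750.0 + 1.0*I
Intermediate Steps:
O = -8 (O = 2*(-4) = -8)
y(w) = sqrt(-8 + w) (y(w) = sqrt(w - 8) = sqrt(-8 + w))
y(7 + 0) - 130*75 = sqrt(-8 + (7 + 0)) - 130*75 = sqrt(-8 + 7) - 9750 = sqrt(-1) - 9750 = I - 9750 = -9750 + I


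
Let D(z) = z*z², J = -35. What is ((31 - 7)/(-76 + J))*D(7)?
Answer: -2744/37 ≈ -74.162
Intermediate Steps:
D(z) = z³
((31 - 7)/(-76 + J))*D(7) = ((31 - 7)/(-76 - 35))*7³ = (24/(-111))*343 = -1/111*24*343 = -8/37*343 = -2744/37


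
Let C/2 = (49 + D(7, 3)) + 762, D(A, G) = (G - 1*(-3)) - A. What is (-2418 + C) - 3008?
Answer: -3806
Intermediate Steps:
D(A, G) = 3 + G - A (D(A, G) = (G + 3) - A = (3 + G) - A = 3 + G - A)
C = 1620 (C = 2*((49 + (3 + 3 - 1*7)) + 762) = 2*((49 + (3 + 3 - 7)) + 762) = 2*((49 - 1) + 762) = 2*(48 + 762) = 2*810 = 1620)
(-2418 + C) - 3008 = (-2418 + 1620) - 3008 = -798 - 3008 = -3806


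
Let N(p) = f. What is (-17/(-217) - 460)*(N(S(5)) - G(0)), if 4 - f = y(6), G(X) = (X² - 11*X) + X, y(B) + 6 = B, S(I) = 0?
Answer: -399212/217 ≈ -1839.7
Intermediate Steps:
y(B) = -6 + B
G(X) = X² - 10*X
f = 4 (f = 4 - (-6 + 6) = 4 - 1*0 = 4 + 0 = 4)
N(p) = 4
(-17/(-217) - 460)*(N(S(5)) - G(0)) = (-17/(-217) - 460)*(4 - 0*(-10 + 0)) = (-17*(-1/217) - 460)*(4 - 0*(-10)) = (17/217 - 460)*(4 - 1*0) = -99803*(4 + 0)/217 = -99803/217*4 = -399212/217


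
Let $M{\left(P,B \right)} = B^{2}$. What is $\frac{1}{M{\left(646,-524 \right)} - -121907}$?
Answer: $\frac{1}{396483} \approx 2.5222 \cdot 10^{-6}$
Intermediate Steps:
$\frac{1}{M{\left(646,-524 \right)} - -121907} = \frac{1}{\left(-524\right)^{2} - -121907} = \frac{1}{274576 + 121907} = \frac{1}{396483}$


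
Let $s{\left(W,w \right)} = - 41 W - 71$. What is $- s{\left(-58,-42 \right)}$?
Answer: $-2307$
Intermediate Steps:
$s{\left(W,w \right)} = -71 - 41 W$
$- s{\left(-58,-42 \right)} = - (-71 - -2378) = - (-71 + 2378) = \left(-1\right) 2307 = -2307$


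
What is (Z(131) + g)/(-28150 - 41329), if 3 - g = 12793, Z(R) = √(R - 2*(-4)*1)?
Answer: 12790/69479 - √139/69479 ≈ 0.18391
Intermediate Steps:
Z(R) = √(8 + R) (Z(R) = √(R + 8*1) = √(R + 8) = √(8 + R))
g = -12790 (g = 3 - 1*12793 = 3 - 12793 = -12790)
(Z(131) + g)/(-28150 - 41329) = (√(8 + 131) - 12790)/(-28150 - 41329) = (√139 - 12790)/(-69479) = (-12790 + √139)*(-1/69479) = 12790/69479 - √139/69479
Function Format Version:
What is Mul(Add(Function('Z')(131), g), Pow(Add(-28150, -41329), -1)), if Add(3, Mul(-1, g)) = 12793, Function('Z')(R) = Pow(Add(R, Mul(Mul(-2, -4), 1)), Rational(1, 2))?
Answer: Add(Rational(12790, 69479), Mul(Rational(-1, 69479), Pow(139, Rational(1, 2)))) ≈ 0.18391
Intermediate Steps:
Function('Z')(R) = Pow(Add(8, R), Rational(1, 2)) (Function('Z')(R) = Pow(Add(R, Mul(8, 1)), Rational(1, 2)) = Pow(Add(R, 8), Rational(1, 2)) = Pow(Add(8, R), Rational(1, 2)))
g = -12790 (g = Add(3, Mul(-1, 12793)) = Add(3, -12793) = -12790)
Mul(Add(Function('Z')(131), g), Pow(Add(-28150, -41329), -1)) = Mul(Add(Pow(Add(8, 131), Rational(1, 2)), -12790), Pow(Add(-28150, -41329), -1)) = Mul(Add(Pow(139, Rational(1, 2)), -12790), Pow(-69479, -1)) = Mul(Add(-12790, Pow(139, Rational(1, 2))), Rational(-1, 69479)) = Add(Rational(12790, 69479), Mul(Rational(-1, 69479), Pow(139, Rational(1, 2))))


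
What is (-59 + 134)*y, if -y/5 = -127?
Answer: 47625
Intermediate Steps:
y = 635 (y = -5*(-127) = 635)
(-59 + 134)*y = (-59 + 134)*635 = 75*635 = 47625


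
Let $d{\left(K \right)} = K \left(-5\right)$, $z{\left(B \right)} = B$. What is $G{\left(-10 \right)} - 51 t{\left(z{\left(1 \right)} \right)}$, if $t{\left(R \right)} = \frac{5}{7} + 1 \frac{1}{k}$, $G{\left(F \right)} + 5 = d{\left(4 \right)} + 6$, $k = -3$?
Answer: $- \frac{269}{7} \approx -38.429$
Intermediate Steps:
$d{\left(K \right)} = - 5 K$
$G{\left(F \right)} = -19$ ($G{\left(F \right)} = -5 + \left(\left(-5\right) 4 + 6\right) = -5 + \left(-20 + 6\right) = -5 - 14 = -19$)
$t{\left(R \right)} = \frac{8}{21}$ ($t{\left(R \right)} = \frac{5}{7} + 1 \frac{1}{-3} = 5 \cdot \frac{1}{7} + 1 \left(- \frac{1}{3}\right) = \frac{5}{7} - \frac{1}{3} = \frac{8}{21}$)
$G{\left(-10 \right)} - 51 t{\left(z{\left(1 \right)} \right)} = -19 - \frac{136}{7} = - \frac{269}{7}$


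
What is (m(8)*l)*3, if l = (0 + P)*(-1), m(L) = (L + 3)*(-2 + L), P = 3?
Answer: -594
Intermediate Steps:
m(L) = (-2 + L)*(3 + L) (m(L) = (3 + L)*(-2 + L) = (-2 + L)*(3 + L))
l = -3 (l = (0 + 3)*(-1) = 3*(-1) = -3)
(m(8)*l)*3 = ((-6 + 8 + 8²)*(-3))*3 = ((-6 + 8 + 64)*(-3))*3 = (66*(-3))*3 = -198*3 = -594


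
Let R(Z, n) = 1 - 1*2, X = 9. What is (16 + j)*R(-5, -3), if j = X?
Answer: -25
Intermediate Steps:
j = 9
R(Z, n) = -1 (R(Z, n) = 1 - 2 = -1)
(16 + j)*R(-5, -3) = (16 + 9)*(-1) = 25*(-1) = -25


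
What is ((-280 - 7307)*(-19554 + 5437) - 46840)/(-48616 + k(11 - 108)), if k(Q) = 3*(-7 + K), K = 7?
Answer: -107058839/48616 ≈ -2202.1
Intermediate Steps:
k(Q) = 0 (k(Q) = 3*(-7 + 7) = 3*0 = 0)
((-280 - 7307)*(-19554 + 5437) - 46840)/(-48616 + k(11 - 108)) = ((-280 - 7307)*(-19554 + 5437) - 46840)/(-48616 + 0) = (-7587*(-14117) - 46840)/(-48616) = (107105679 - 46840)*(-1/48616) = 107058839*(-1/48616) = -107058839/48616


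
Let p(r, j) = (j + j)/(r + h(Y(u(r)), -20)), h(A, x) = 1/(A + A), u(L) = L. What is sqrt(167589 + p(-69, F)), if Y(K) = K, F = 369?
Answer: 3*sqrt(1688584715241)/9523 ≈ 409.36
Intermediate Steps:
h(A, x) = 1/(2*A)
p(r, j) = 2*j/(r + 1/(2*r)) (p(r, j) = (j + j)/(r + 1/(2*r)) = (2*j)/(r + 1/(2*r)) = 2*j/(r + 1/(2*r)))
sqrt(167589 + p(-69, F)) = sqrt(167589 + 4*369*(-69)/(1 + 2*(-69)**2)) = sqrt(167589 + 4*369*(-69)/(1 + 2*4761)) = sqrt(167589 + 4*369*(-69)/(1 + 9522)) = sqrt(167589 + 4*369*(-69)/9523) = sqrt(167589 + 4*369*(-69)*(1/9523)) = sqrt(167589 - 101844/9523) = sqrt(1595848203/9523) = 3*sqrt(1688584715241)/9523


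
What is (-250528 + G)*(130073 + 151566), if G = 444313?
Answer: 54577413615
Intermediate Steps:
(-250528 + G)*(130073 + 151566) = (-250528 + 444313)*(130073 + 151566) = 193785*281639 = 54577413615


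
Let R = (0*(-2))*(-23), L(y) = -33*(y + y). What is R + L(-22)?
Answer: 1452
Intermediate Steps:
L(y) = -66*y
R = 0 (R = 0*(-23) = 0)
R + L(-22) = 0 - 66*(-22) = 0 + 1452 = 1452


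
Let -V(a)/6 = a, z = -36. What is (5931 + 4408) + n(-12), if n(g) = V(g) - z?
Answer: 10447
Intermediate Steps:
V(a) = -6*a
n(g) = 36 - 6*g (n(g) = -6*g - 1*(-36) = -6*g + 36 = 36 - 6*g)
(5931 + 4408) + n(-12) = (5931 + 4408) + (36 - 6*(-12)) = 10339 + (36 + 72) = 10339 + 108 = 10447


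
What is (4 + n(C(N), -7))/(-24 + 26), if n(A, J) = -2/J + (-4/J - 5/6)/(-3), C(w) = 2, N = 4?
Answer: 551/252 ≈ 2.1865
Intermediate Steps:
n(A, J) = 5/18 - 2/(3*J) (n(A, J) = -2/J + (-4/J - 5*1/6)*(-1/3) = -2/J + (-4/J - 5/6)*(-1/3) = -2/J + (-5/6 - 4/J)*(-1/3) = -2/J + (5/18 + 4/(3*J)) = 5/18 - 2/(3*J))
(4 + n(C(N), -7))/(-24 + 26) = (4 + (1/18)*(-12 + 5*(-7))/(-7))/(-24 + 26) = (4 + (1/18)*(-1/7)*(-12 - 35))/2 = (4 + (1/18)*(-1/7)*(-47))*(1/2) = (4 + 47/126)*(1/2) = (551/126)*(1/2) = 551/252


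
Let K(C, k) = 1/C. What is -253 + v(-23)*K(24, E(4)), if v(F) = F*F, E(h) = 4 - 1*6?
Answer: -5543/24 ≈ -230.96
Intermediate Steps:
E(h) = -2 (E(h) = 4 - 6 = -2)
v(F) = F²
-253 + v(-23)*K(24, E(4)) = -253 + (-23)²/24 = -253 + 529*(1/24) = -253 + 529/24 = -5543/24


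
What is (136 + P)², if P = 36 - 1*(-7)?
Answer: 32041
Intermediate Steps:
P = 43 (P = 36 + 7 = 43)
(136 + P)² = (136 + 43)² = 179² = 32041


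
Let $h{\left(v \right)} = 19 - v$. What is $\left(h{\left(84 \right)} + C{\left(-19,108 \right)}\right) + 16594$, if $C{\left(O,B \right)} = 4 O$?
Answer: $16453$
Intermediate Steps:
$\left(h{\left(84 \right)} + C{\left(-19,108 \right)}\right) + 16594 = \left(\left(19 - 84\right) + 4 \left(-19\right)\right) + 16594 = \left(\left(19 - 84\right) - 76\right) + 16594 = \left(-65 - 76\right) + 16594 = -141 + 16594 = 16453$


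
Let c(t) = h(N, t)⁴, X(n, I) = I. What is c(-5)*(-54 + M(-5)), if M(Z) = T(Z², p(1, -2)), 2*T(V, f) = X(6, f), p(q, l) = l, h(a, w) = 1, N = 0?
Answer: -55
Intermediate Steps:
T(V, f) = f/2
M(Z) = -1 (M(Z) = (½)*(-2) = -1)
c(t) = 1 (c(t) = 1⁴ = 1)
c(-5)*(-54 + M(-5)) = 1*(-54 - 1) = 1*(-55) = -55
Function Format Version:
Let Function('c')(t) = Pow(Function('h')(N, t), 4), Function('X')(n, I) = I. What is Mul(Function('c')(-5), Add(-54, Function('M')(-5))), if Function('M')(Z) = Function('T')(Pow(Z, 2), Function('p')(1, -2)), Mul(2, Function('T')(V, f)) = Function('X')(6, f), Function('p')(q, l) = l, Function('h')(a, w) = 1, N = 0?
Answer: -55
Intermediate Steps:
Function('T')(V, f) = Mul(Rational(1, 2), f)
Function('M')(Z) = -1 (Function('M')(Z) = Mul(Rational(1, 2), -2) = -1)
Function('c')(t) = 1 (Function('c')(t) = Pow(1, 4) = 1)
Mul(Function('c')(-5), Add(-54, Function('M')(-5))) = Mul(1, Add(-54, -1)) = Mul(1, -55) = -55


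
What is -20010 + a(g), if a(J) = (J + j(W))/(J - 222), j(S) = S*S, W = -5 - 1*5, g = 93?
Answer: -2581483/129 ≈ -20012.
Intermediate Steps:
W = -10 (W = -5 - 5 = -10)
j(S) = S²
a(J) = (100 + J)/(-222 + J) (a(J) = (J + (-10)²)/(J - 222) = (J + 100)/(-222 + J) = (100 + J)/(-222 + J))
-20010 + a(g) = -20010 + (100 + 93)/(-222 + 93) = -20010 + 193/(-129) = -20010 - 1/129*193 = -20010 - 193/129 = -2581483/129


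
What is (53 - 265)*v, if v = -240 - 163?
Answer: 85436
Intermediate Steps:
v = -403
(53 - 265)*v = (53 - 265)*(-403) = -212*(-403) = 85436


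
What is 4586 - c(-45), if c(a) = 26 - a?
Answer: 4515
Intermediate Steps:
4586 - c(-45) = 4586 - (26 - 1*(-45)) = 4586 - (26 + 45) = 4586 - 1*71 = 4586 - 71 = 4515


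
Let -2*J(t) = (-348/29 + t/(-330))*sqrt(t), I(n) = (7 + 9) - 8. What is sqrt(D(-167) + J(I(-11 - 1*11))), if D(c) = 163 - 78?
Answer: sqrt(2314125 + 327360*sqrt(2))/165 ≈ 10.100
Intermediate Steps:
D(c) = 85
I(n) = 8 (I(n) = 16 - 8 = 8)
J(t) = -sqrt(t)*(-12 - t/330)/2 (J(t) = -(-348/29 + t/(-330))*sqrt(t)/2 = -(-348*1/29 + t*(-1/330))*sqrt(t)/2 = -(-12 - t/330)*sqrt(t)/2 = -sqrt(t)*(-12 - t/330)/2)
sqrt(D(-167) + J(I(-11 - 1*11))) = sqrt(85 + sqrt(8)*(3960 + 8)/660) = sqrt(85 + (1/660)*(2*sqrt(2))*3968) = sqrt(85 + 1984*sqrt(2)/165)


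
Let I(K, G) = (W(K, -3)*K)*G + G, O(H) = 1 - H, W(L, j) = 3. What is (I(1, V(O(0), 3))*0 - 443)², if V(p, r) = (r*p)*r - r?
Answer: 196249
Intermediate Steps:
V(p, r) = -r + p*r² (V(p, r) = (p*r)*r - r = p*r² - r = -r + p*r²)
I(K, G) = G + 3*G*K (I(K, G) = (3*K)*G + G = 3*G*K + G = G + 3*G*K)
(I(1, V(O(0), 3))*0 - 443)² = (((3*(-1 + (1 - 1*0)*3))*(1 + 3*1))*0 - 443)² = (((3*(-1 + (1 + 0)*3))*(1 + 3))*0 - 443)² = (((3*(-1 + 1*3))*4)*0 - 443)² = (((3*(-1 + 3))*4)*0 - 443)² = (((3*2)*4)*0 - 443)² = ((6*4)*0 - 443)² = (24*0 - 443)² = (0 - 443)² = (-443)² = 196249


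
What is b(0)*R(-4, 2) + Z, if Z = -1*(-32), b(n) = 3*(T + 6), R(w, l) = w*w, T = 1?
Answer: 368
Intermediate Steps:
R(w, l) = w²
b(n) = 21 (b(n) = 3*(1 + 6) = 3*7 = 21)
Z = 32
b(0)*R(-4, 2) + Z = 21*(-4)² + 32 = 21*16 + 32 = 336 + 32 = 368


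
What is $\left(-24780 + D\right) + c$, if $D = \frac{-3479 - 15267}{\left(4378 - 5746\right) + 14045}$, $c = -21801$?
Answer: $- \frac{84360869}{1811} \approx -46583.0$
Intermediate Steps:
$D = - \frac{2678}{1811}$ ($D = - \frac{18746}{-1368 + 14045} = - \frac{18746}{12677} = \left(-18746\right) \frac{1}{12677} = - \frac{2678}{1811} \approx -1.4787$)
$\left(-24780 + D\right) + c = \left(-24780 - \frac{2678}{1811}\right) - 21801 = - \frac{44879258}{1811} - 21801 = - \frac{84360869}{1811}$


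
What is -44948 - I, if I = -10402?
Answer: -34546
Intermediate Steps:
-44948 - I = -44948 - 1*(-10402) = -44948 + 10402 = -34546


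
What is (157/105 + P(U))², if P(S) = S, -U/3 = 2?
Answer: 223729/11025 ≈ 20.293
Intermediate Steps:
U = -6 (U = -3*2 = -6)
(157/105 + P(U))² = (157/105 - 6)² = (-473/105)² = 223729/11025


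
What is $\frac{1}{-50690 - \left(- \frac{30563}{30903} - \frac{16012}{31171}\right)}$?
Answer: $- \frac{963277413}{48827084566861} \approx -1.9728 \cdot 10^{-5}$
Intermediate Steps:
$\frac{1}{-50690 - \left(- \frac{30563}{30903} - \frac{16012}{31171}\right)} = \frac{1}{-50690 - - \frac{1447498109}{963277413}} = \frac{1}{-50690 + \left(\frac{16012}{31171} + \frac{30563}{30903}\right)} = \frac{1}{-50690 + \frac{1447498109}{963277413}} = \frac{1}{- \frac{48827084566861}{963277413}} = - \frac{963277413}{48827084566861}$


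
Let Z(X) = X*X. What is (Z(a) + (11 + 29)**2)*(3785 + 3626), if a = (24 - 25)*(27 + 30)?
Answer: 35935939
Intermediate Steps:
a = -57 (a = -1*57 = -57)
Z(X) = X**2
(Z(a) + (11 + 29)**2)*(3785 + 3626) = ((-57)**2 + (11 + 29)**2)*(3785 + 3626) = (3249 + 40**2)*7411 = (3249 + 1600)*7411 = 4849*7411 = 35935939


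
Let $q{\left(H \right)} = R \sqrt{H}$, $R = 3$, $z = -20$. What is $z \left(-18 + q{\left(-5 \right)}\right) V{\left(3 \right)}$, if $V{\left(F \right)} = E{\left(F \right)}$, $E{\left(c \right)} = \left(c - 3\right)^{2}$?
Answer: $0$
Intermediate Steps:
$E{\left(c \right)} = \left(-3 + c\right)^{2}$
$V{\left(F \right)} = \left(-3 + F\right)^{2}$
$q{\left(H \right)} = 3 \sqrt{H}$
$z \left(-18 + q{\left(-5 \right)}\right) V{\left(3 \right)} = - 20 \left(-18 + 3 \sqrt{-5}\right) \left(-3 + 3\right)^{2} = - 20 \left(-18 + 3 i \sqrt{5}\right) 0^{2} = - 20 \left(-18 + 3 i \sqrt{5}\right) 0 = \left(360 - 60 i \sqrt{5}\right) 0 = 0$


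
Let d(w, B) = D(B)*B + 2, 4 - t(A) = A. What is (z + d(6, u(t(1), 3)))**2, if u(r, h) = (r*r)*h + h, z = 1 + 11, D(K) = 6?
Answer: 37636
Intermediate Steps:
t(A) = 4 - A
z = 12
u(r, h) = h + h*r**2 (u(r, h) = r**2*h + h = h*r**2 + h = h + h*r**2)
d(w, B) = 2 + 6*B (d(w, B) = 6*B + 2 = 2 + 6*B)
(z + d(6, u(t(1), 3)))**2 = (12 + (2 + 6*(3*(1 + (4 - 1*1)**2))))**2 = (12 + (2 + 6*(3*(1 + (4 - 1)**2))))**2 = (12 + (2 + 6*(3*(1 + 3**2))))**2 = (12 + (2 + 6*(3*(1 + 9))))**2 = (12 + (2 + 6*(3*10)))**2 = (12 + (2 + 6*30))**2 = (12 + (2 + 180))**2 = (12 + 182)**2 = 194**2 = 37636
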